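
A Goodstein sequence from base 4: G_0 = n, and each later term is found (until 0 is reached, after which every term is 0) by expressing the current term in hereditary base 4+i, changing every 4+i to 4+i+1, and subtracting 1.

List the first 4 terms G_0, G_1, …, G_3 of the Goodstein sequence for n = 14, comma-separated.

14, 16, 18, 20

i=0: 14 = 3·4 + 2 (b=4); 4→5: 3·5 + 2 = 17; 17−1 = 16
i=1: 16 = 3·5 + 1 (b=5); 5→6: 3·6 + 1 = 19; 19−1 = 18
i=2: 18 = 3·6 (b=6); 6→7: 3·7 = 21; 21−1 = 20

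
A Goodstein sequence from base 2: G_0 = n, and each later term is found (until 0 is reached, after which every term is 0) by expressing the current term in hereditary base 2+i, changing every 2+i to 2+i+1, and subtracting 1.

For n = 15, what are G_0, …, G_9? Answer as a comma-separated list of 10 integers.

step 0: 15 = 2^(2 + 1) + 2^2 + 2 + 1; sub 3 for 2: 3^(3 + 1) + 3^3 + 3 + 1; = 112; G_1 = 112−1 = 111
step 1: 111 = 3^(3 + 1) + 3^3 + 3; sub 4 for 3: 4^(4 + 1) + 4^4 + 4; = 1284; G_2 = 1284−1 = 1283
step 2: 1283 = 4^(4 + 1) + 4^4 + 3; sub 5 for 4: 5^(5 + 1) + 5^5 + 3; = 18753; G_3 = 18753−1 = 18752
step 3: 18752 = 5^(5 + 1) + 5^5 + 2; sub 6 for 5: 6^(6 + 1) + 6^6 + 2; = 326594; G_4 = 326594−1 = 326593
step 4: 326593 = 6^(6 + 1) + 6^6 + 1; sub 7 for 6: 7^(7 + 1) + 7^7 + 1; = 6588345; G_5 = 6588345−1 = 6588344
step 5: 6588344 = 7^(7 + 1) + 7^7; sub 8 for 7: 8^(8 + 1) + 8^8; = 150994944; G_6 = 150994944−1 = 150994943
step 6: 150994943 = 8^(8 + 1) + 7·8^7 + 7·8^6 + 7·8^5 + 7·8^4 + 7·8^3 + 7·8^2 + 7·8 + 7; sub 9 for 8: 9^(9 + 1) + 7·9^7 + 7·9^6 + 7·9^5 + 7·9^4 + 7·9^3 + 7·9^2 + 7·9 + 7; = 3524450281; G_7 = 3524450281−1 = 3524450280
step 7: 3524450280 = 9^(9 + 1) + 7·9^7 + 7·9^6 + 7·9^5 + 7·9^4 + 7·9^3 + 7·9^2 + 7·9 + 6; sub 10 for 9: 10^(10 + 1) + 7·10^7 + 7·10^6 + 7·10^5 + 7·10^4 + 7·10^3 + 7·10^2 + 7·10 + 6; = 100077777776; G_8 = 100077777776−1 = 100077777775
step 8: 100077777775 = 10^(10 + 1) + 7·10^7 + 7·10^6 + 7·10^5 + 7·10^4 + 7·10^3 + 7·10^2 + 7·10 + 5; sub 11 for 10: 11^(11 + 1) + 7·11^7 + 7·11^6 + 7·11^5 + 7·11^4 + 7·11^3 + 7·11^2 + 7·11 + 5; = 3138578427935; G_9 = 3138578427935−1 = 3138578427934

15, 111, 1283, 18752, 326593, 6588344, 150994943, 3524450280, 100077777775, 3138578427934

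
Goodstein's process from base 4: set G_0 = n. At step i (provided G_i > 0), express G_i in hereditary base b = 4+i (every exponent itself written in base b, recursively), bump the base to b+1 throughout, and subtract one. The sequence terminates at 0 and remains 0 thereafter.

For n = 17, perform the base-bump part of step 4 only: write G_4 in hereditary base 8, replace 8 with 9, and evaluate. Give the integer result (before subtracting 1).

G_0=17  [base 4] 4^2 + 1  →[4↦5]→  5^2 + 1 = 26  −1 ⇒ G_1=25
G_1=25  [base 5] 5^2  →[5↦6]→  6^2 = 36  −1 ⇒ G_2=35
G_2=35  [base 6] 5·6 + 5  →[6↦7]→  5·7 + 5 = 40  −1 ⇒ G_3=39
G_3=39  [base 7] 5·7 + 4  →[7↦8]→  5·8 + 4 = 44  −1 ⇒ G_4=43
G_4=43  [base 8] 5·8 + 3  →[8↦9]→  5·9 + 3 = 48  −1 ⇒ G_5=47

48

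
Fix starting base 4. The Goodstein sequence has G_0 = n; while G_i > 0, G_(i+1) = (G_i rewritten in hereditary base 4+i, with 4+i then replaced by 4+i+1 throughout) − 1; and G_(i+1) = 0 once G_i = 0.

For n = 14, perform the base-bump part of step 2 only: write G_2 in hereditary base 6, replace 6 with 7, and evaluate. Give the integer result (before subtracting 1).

21

base 4: 14 = 3·4 + 2; at 5: 3·5 + 2 = 17; next = 16
base 5: 16 = 3·5 + 1; at 6: 3·6 + 1 = 19; next = 18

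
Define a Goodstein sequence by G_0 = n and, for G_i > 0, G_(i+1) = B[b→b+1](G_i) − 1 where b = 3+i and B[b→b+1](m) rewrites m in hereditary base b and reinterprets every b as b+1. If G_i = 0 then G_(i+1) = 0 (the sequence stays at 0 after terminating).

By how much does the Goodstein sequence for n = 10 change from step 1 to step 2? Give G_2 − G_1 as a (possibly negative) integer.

8

(0) 10|_3 = 3^2 + 1 ↦ 4^2 + 1|_4 = 17 ⇒ 16
(1) 16|_4 = 4^2 ↦ 5^2|_5 = 25 ⇒ 24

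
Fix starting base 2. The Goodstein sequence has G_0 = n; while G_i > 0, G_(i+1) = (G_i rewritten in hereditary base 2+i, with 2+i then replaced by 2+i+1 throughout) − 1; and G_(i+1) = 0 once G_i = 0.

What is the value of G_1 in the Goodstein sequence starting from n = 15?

111

15 —HB2→ 2^(2 + 1) + 2^2 + 2 + 1 —bump→ 3^(3 + 1) + 3^3 + 3 + 1 = 112 —(−1)→ 111
111 —HB3→ 3^(3 + 1) + 3^3 + 3 —bump→ 4^(4 + 1) + 4^4 + 4 = 1284 —(−1)→ 1283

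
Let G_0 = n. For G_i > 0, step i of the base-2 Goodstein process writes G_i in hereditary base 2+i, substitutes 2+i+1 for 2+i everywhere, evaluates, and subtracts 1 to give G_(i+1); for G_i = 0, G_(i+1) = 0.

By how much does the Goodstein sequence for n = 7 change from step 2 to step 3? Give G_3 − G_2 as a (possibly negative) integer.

2868

i=0: 7 = 2^2 + 2 + 1 (b=2); 2→3: 3^3 + 3 + 1 = 31; 31−1 = 30
i=1: 30 = 3^3 + 3 (b=3); 3→4: 4^4 + 4 = 260; 260−1 = 259
i=2: 259 = 4^4 + 3 (b=4); 4→5: 5^5 + 3 = 3128; 3128−1 = 3127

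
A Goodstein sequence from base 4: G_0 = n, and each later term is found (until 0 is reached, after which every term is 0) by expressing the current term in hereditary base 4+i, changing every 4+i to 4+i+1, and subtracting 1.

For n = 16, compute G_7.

16 —HB4→ 4^2 —bump→ 5^2 = 25 —(−1)→ 24
24 —HB5→ 4·5 + 4 —bump→ 4·6 + 4 = 28 —(−1)→ 27
27 —HB6→ 4·6 + 3 —bump→ 4·7 + 3 = 31 —(−1)→ 30
30 —HB7→ 4·7 + 2 —bump→ 4·8 + 2 = 34 —(−1)→ 33
33 —HB8→ 4·8 + 1 —bump→ 4·9 + 1 = 37 —(−1)→ 36
36 —HB9→ 4·9 —bump→ 4·10 = 40 —(−1)→ 39
39 —HB10→ 3·10 + 9 —bump→ 3·11 + 9 = 42 —(−1)→ 41
41 —HB11→ 3·11 + 8 —bump→ 3·12 + 8 = 44 —(−1)→ 43

41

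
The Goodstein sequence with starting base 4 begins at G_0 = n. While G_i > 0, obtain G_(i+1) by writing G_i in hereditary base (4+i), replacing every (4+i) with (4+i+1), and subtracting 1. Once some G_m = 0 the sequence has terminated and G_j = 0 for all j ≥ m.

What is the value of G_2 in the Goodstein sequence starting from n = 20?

39

base 4: 20 = 4^2 + 4; at 5: 5^2 + 5 = 30; next = 29
base 5: 29 = 5^2 + 4; at 6: 6^2 + 4 = 40; next = 39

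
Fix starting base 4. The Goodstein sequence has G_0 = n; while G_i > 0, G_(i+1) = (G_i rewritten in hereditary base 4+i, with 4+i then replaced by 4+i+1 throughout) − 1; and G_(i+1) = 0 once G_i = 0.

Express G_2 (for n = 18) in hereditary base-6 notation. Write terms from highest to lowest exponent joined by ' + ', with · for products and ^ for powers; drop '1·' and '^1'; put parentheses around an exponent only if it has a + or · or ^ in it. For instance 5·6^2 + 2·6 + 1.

base 4: 18 = 4^2 + 2; at 5: 5^2 + 2 = 27; next = 26
base 5: 26 = 5^2 + 1; at 6: 6^2 + 1 = 37; next = 36
base 6: 36 = 6^2; at 7: 7^2 = 49; next = 48

6^2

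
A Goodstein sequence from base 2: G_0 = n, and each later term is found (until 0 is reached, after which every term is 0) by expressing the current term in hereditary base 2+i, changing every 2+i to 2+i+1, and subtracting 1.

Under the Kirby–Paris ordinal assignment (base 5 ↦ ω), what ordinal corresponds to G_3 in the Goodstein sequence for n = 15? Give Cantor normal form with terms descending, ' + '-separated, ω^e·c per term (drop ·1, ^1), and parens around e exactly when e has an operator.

step 0: 15 = 2^(2 + 1) + 2^2 + 2 + 1; sub 3 for 2: 3^(3 + 1) + 3^3 + 3 + 1; = 112; G_1 = 112−1 = 111
step 1: 111 = 3^(3 + 1) + 3^3 + 3; sub 4 for 3: 4^(4 + 1) + 4^4 + 4; = 1284; G_2 = 1284−1 = 1283
step 2: 1283 = 4^(4 + 1) + 4^4 + 3; sub 5 for 4: 5^(5 + 1) + 5^5 + 3; = 18753; G_3 = 18753−1 = 18752

ω^(ω + 1) + ω^ω + 2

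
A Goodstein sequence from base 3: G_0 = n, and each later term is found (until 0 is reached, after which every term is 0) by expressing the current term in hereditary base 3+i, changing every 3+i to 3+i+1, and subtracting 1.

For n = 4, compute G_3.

(0) 4|_3 = 3 + 1 ↦ 4 + 1|_4 = 5 ⇒ 4
(1) 4|_4 = 4 ↦ 5|_5 = 5 ⇒ 4
(2) 4|_5 = 4 ↦ 4|_6 = 4 ⇒ 3
(3) 3|_6 = 3 ↦ 3|_7 = 3 ⇒ 2

3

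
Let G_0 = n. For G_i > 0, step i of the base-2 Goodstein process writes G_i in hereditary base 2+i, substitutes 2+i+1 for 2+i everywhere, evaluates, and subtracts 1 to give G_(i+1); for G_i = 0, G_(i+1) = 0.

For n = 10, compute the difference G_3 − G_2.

step 0: 10 = 2^(2 + 1) + 2; sub 3 for 2: 3^(3 + 1) + 3; = 84; G_1 = 84−1 = 83
step 1: 83 = 3^(3 + 1) + 2; sub 4 for 3: 4^(4 + 1) + 2; = 1026; G_2 = 1026−1 = 1025
step 2: 1025 = 4^(4 + 1) + 1; sub 5 for 4: 5^(5 + 1) + 1; = 15626; G_3 = 15626−1 = 15625

14600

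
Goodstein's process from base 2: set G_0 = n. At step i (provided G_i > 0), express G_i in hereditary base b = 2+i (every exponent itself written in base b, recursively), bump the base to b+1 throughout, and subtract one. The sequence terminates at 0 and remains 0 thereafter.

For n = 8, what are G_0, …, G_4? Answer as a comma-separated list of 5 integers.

8, 80, 553, 6310, 93395

G_0 = 8. HB_2(8) = 2^(2 + 1). Bump = 81. G_1 = 80.
G_1 = 80. HB_3(80) = 2·3^3 + 2·3^2 + 2·3 + 2. Bump = 554. G_2 = 553.
G_2 = 553. HB_4(553) = 2·4^4 + 2·4^2 + 2·4 + 1. Bump = 6311. G_3 = 6310.
G_3 = 6310. HB_5(6310) = 2·5^5 + 2·5^2 + 2·5. Bump = 93396. G_4 = 93395.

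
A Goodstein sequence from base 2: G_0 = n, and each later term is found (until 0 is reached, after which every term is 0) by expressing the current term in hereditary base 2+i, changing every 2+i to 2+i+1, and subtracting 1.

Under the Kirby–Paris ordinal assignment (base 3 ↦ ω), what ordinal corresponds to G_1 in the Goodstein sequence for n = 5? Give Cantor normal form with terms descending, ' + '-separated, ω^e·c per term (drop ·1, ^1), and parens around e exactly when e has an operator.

base 2: 5 = 2^2 + 1; at 3: 3^3 + 1 = 28; next = 27
base 3: 27 = 3^3; at 4: 4^4 = 256; next = 255

ω^ω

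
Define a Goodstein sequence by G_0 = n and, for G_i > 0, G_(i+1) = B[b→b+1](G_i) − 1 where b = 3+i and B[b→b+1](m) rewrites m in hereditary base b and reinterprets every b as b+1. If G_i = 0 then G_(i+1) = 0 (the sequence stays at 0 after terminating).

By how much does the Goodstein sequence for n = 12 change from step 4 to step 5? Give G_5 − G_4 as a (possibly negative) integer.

14

G_0=12  [base 3] 3^2 + 3  →[3↦4]→  4^2 + 4 = 20  −1 ⇒ G_1=19
G_1=19  [base 4] 4^2 + 3  →[4↦5]→  5^2 + 3 = 28  −1 ⇒ G_2=27
G_2=27  [base 5] 5^2 + 2  →[5↦6]→  6^2 + 2 = 38  −1 ⇒ G_3=37
G_3=37  [base 6] 6^2 + 1  →[6↦7]→  7^2 + 1 = 50  −1 ⇒ G_4=49
G_4=49  [base 7] 7^2  →[7↦8]→  8^2 = 64  −1 ⇒ G_5=63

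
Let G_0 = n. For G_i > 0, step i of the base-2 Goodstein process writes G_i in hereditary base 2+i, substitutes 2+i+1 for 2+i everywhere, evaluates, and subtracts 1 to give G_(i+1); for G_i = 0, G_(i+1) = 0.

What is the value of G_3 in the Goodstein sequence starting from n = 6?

6 —HB2→ 2^2 + 2 —bump→ 3^3 + 3 = 30 —(−1)→ 29
29 —HB3→ 3^3 + 2 —bump→ 4^4 + 2 = 258 —(−1)→ 257
257 —HB4→ 4^4 + 1 —bump→ 5^5 + 1 = 3126 —(−1)→ 3125

3125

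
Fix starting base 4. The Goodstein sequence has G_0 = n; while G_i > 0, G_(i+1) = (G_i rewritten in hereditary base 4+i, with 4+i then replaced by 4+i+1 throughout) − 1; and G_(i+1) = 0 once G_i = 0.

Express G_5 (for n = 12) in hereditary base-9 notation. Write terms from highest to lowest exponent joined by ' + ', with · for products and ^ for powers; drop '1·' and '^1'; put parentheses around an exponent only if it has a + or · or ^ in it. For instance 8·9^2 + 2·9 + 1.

i=0: 12 = 3·4 (b=4); 4→5: 3·5 = 15; 15−1 = 14
i=1: 14 = 2·5 + 4 (b=5); 5→6: 2·6 + 4 = 16; 16−1 = 15
i=2: 15 = 2·6 + 3 (b=6); 6→7: 2·7 + 3 = 17; 17−1 = 16
i=3: 16 = 2·7 + 2 (b=7); 7→8: 2·8 + 2 = 18; 18−1 = 17
i=4: 17 = 2·8 + 1 (b=8); 8→9: 2·9 + 1 = 19; 19−1 = 18
i=5: 18 = 2·9 (b=9); 9→10: 2·10 = 20; 20−1 = 19

2·9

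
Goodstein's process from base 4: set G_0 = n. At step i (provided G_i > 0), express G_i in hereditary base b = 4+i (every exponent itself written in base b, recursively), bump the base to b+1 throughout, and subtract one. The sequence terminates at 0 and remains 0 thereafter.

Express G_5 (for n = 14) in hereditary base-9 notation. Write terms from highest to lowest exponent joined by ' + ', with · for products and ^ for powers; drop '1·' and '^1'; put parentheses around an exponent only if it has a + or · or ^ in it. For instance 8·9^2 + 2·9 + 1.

2·9 + 4

14 —HB4→ 3·4 + 2 —bump→ 3·5 + 2 = 17 —(−1)→ 16
16 —HB5→ 3·5 + 1 —bump→ 3·6 + 1 = 19 —(−1)→ 18
18 —HB6→ 3·6 —bump→ 3·7 = 21 —(−1)→ 20
20 —HB7→ 2·7 + 6 —bump→ 2·8 + 6 = 22 —(−1)→ 21
21 —HB8→ 2·8 + 5 —bump→ 2·9 + 5 = 23 —(−1)→ 22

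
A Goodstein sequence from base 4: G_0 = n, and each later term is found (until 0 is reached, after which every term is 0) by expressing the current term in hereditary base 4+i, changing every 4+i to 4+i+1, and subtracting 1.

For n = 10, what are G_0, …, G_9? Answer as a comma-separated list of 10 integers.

G_0 = 10. HB_4(10) = 2·4 + 2. Bump = 12. G_1 = 11.
G_1 = 11. HB_5(11) = 2·5 + 1. Bump = 13. G_2 = 12.
G_2 = 12. HB_6(12) = 2·6. Bump = 14. G_3 = 13.
G_3 = 13. HB_7(13) = 7 + 6. Bump = 14. G_4 = 13.
G_4 = 13. HB_8(13) = 8 + 5. Bump = 14. G_5 = 13.
G_5 = 13. HB_9(13) = 9 + 4. Bump = 14. G_6 = 13.
G_6 = 13. HB_10(13) = 10 + 3. Bump = 14. G_7 = 13.
G_7 = 13. HB_11(13) = 11 + 2. Bump = 14. G_8 = 13.
G_8 = 13. HB_12(13) = 12 + 1. Bump = 14. G_9 = 13.

10, 11, 12, 13, 13, 13, 13, 13, 13, 13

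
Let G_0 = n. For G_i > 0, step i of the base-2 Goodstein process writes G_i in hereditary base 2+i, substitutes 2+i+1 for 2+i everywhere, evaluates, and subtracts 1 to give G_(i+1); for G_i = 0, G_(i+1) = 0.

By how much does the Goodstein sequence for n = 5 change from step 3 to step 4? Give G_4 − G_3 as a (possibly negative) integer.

G_0 = 5. HB_2(5) = 2^2 + 1. Bump = 28. G_1 = 27.
G_1 = 27. HB_3(27) = 3^3. Bump = 256. G_2 = 255.
G_2 = 255. HB_4(255) = 3·4^3 + 3·4^2 + 3·4 + 3. Bump = 468. G_3 = 467.
G_3 = 467. HB_5(467) = 3·5^3 + 3·5^2 + 3·5 + 2. Bump = 776. G_4 = 775.

308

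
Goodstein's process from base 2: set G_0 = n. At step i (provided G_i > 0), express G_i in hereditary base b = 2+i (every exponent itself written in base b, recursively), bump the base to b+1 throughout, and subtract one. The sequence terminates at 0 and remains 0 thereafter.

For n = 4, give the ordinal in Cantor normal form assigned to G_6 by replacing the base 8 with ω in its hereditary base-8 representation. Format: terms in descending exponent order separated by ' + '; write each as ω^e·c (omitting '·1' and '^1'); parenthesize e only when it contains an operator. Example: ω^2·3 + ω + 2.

ω^2·2 + ω + 3

(0) 4|_2 = 2^2 ↦ 3^3|_3 = 27 ⇒ 26
(1) 26|_3 = 2·3^2 + 2·3 + 2 ↦ 2·4^2 + 2·4 + 2|_4 = 42 ⇒ 41
(2) 41|_4 = 2·4^2 + 2·4 + 1 ↦ 2·5^2 + 2·5 + 1|_5 = 61 ⇒ 60
(3) 60|_5 = 2·5^2 + 2·5 ↦ 2·6^2 + 2·6|_6 = 84 ⇒ 83
(4) 83|_6 = 2·6^2 + 6 + 5 ↦ 2·7^2 + 7 + 5|_7 = 110 ⇒ 109
(5) 109|_7 = 2·7^2 + 7 + 4 ↦ 2·8^2 + 8 + 4|_8 = 140 ⇒ 139
(6) 139|_8 = 2·8^2 + 8 + 3 ↦ 2·9^2 + 9 + 3|_9 = 174 ⇒ 173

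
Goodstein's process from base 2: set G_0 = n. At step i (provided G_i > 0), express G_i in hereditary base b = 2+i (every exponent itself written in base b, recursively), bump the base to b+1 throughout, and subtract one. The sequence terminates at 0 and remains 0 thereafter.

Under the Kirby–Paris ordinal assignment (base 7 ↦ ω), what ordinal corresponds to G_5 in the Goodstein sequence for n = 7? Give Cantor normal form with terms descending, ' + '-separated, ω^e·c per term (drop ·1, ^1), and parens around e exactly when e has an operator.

ω^ω

step 0: 7 = 2^2 + 2 + 1; sub 3 for 2: 3^3 + 3 + 1; = 31; G_1 = 31−1 = 30
step 1: 30 = 3^3 + 3; sub 4 for 3: 4^4 + 4; = 260; G_2 = 260−1 = 259
step 2: 259 = 4^4 + 3; sub 5 for 4: 5^5 + 3; = 3128; G_3 = 3128−1 = 3127
step 3: 3127 = 5^5 + 2; sub 6 for 5: 6^6 + 2; = 46658; G_4 = 46658−1 = 46657
step 4: 46657 = 6^6 + 1; sub 7 for 6: 7^7 + 1; = 823544; G_5 = 823544−1 = 823543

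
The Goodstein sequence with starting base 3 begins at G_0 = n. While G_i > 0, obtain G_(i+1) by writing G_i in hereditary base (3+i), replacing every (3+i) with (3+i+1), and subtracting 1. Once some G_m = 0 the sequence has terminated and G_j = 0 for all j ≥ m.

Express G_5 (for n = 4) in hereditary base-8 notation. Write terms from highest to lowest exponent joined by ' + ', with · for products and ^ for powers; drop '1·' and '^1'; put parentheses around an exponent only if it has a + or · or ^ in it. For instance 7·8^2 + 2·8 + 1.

1

G_0=4  [base 3] 3 + 1  →[3↦4]→  4 + 1 = 5  −1 ⇒ G_1=4
G_1=4  [base 4] 4  →[4↦5]→  5 = 5  −1 ⇒ G_2=4
G_2=4  [base 5] 4  →[5↦6]→  4 = 4  −1 ⇒ G_3=3
G_3=3  [base 6] 3  →[6↦7]→  3 = 3  −1 ⇒ G_4=2
G_4=2  [base 7] 2  →[7↦8]→  2 = 2  −1 ⇒ G_5=1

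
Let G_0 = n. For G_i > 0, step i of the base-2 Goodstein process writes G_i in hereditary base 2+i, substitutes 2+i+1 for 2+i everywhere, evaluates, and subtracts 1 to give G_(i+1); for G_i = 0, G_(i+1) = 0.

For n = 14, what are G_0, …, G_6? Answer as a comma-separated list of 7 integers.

14, 110, 1281, 18750, 326591, 5862840, 134404971

G_0 = 14. HB_2(14) = 2^(2 + 1) + 2^2 + 2. Bump = 111. G_1 = 110.
G_1 = 110. HB_3(110) = 3^(3 + 1) + 3^3 + 2. Bump = 1282. G_2 = 1281.
G_2 = 1281. HB_4(1281) = 4^(4 + 1) + 4^4 + 1. Bump = 18751. G_3 = 18750.
G_3 = 18750. HB_5(18750) = 5^(5 + 1) + 5^5. Bump = 326592. G_4 = 326591.
G_4 = 326591. HB_6(326591) = 6^(6 + 1) + 5·6^5 + 5·6^4 + 5·6^3 + 5·6^2 + 5·6 + 5. Bump = 5862841. G_5 = 5862840.
G_5 = 5862840. HB_7(5862840) = 7^(7 + 1) + 5·7^5 + 5·7^4 + 5·7^3 + 5·7^2 + 5·7 + 4. Bump = 134404972. G_6 = 134404971.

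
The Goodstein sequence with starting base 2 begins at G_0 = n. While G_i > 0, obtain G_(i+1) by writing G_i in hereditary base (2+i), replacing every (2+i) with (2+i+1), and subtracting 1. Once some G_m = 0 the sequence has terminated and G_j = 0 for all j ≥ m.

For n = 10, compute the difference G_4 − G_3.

264310

base 2: 10 = 2^(2 + 1) + 2; at 3: 3^(3 + 1) + 3 = 84; next = 83
base 3: 83 = 3^(3 + 1) + 2; at 4: 4^(4 + 1) + 2 = 1026; next = 1025
base 4: 1025 = 4^(4 + 1) + 1; at 5: 5^(5 + 1) + 1 = 15626; next = 15625
base 5: 15625 = 5^(5 + 1); at 6: 6^(6 + 1) = 279936; next = 279935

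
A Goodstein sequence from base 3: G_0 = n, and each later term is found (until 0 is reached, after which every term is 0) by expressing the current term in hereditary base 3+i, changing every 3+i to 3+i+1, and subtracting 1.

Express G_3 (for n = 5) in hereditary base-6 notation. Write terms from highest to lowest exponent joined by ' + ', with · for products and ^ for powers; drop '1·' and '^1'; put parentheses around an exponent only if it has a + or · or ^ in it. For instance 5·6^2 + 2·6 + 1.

5

G_0=5  [base 3] 3 + 2  →[3↦4]→  4 + 2 = 6  −1 ⇒ G_1=5
G_1=5  [base 4] 4 + 1  →[4↦5]→  5 + 1 = 6  −1 ⇒ G_2=5
G_2=5  [base 5] 5  →[5↦6]→  6 = 6  −1 ⇒ G_3=5
G_3=5  [base 6] 5  →[6↦7]→  5 = 5  −1 ⇒ G_4=4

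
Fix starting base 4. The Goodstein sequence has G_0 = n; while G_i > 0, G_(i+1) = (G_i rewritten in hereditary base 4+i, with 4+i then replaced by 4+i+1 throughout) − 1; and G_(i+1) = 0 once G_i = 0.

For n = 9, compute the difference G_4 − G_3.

0

9 —HB4→ 2·4 + 1 —bump→ 2·5 + 1 = 11 —(−1)→ 10
10 —HB5→ 2·5 —bump→ 2·6 = 12 —(−1)→ 11
11 —HB6→ 6 + 5 —bump→ 7 + 5 = 12 —(−1)→ 11
11 —HB7→ 7 + 4 —bump→ 8 + 4 = 12 —(−1)→ 11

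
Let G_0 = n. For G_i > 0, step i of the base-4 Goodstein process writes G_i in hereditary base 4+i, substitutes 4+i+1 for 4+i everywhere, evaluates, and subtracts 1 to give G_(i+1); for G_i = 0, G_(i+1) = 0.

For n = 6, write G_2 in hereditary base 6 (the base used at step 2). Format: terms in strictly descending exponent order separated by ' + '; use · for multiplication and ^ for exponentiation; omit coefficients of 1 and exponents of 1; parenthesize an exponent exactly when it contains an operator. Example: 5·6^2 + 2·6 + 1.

6

step 0: 6 = 4 + 2; sub 5 for 4: 5 + 2; = 7; G_1 = 7−1 = 6
step 1: 6 = 5 + 1; sub 6 for 5: 6 + 1; = 7; G_2 = 7−1 = 6
step 2: 6 = 6; sub 7 for 6: 7; = 7; G_3 = 7−1 = 6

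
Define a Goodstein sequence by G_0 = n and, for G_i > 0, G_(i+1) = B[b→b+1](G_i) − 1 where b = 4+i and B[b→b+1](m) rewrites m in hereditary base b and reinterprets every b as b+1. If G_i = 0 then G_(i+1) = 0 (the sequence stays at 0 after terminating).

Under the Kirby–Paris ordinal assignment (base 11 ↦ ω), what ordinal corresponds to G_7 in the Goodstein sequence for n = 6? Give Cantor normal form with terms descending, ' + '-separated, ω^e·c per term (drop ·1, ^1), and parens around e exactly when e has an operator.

2

step 0: 6 = 4 + 2; sub 5 for 4: 5 + 2; = 7; G_1 = 7−1 = 6
step 1: 6 = 5 + 1; sub 6 for 5: 6 + 1; = 7; G_2 = 7−1 = 6
step 2: 6 = 6; sub 7 for 6: 7; = 7; G_3 = 7−1 = 6
step 3: 6 = 6; sub 8 for 7: 6; = 6; G_4 = 6−1 = 5
step 4: 5 = 5; sub 9 for 8: 5; = 5; G_5 = 5−1 = 4
step 5: 4 = 4; sub 10 for 9: 4; = 4; G_6 = 4−1 = 3
step 6: 3 = 3; sub 11 for 10: 3; = 3; G_7 = 3−1 = 2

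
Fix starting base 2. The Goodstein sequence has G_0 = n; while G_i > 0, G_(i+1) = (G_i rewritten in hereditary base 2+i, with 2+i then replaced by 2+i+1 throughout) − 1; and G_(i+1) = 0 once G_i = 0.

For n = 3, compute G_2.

3 —HB2→ 2 + 1 —bump→ 3 + 1 = 4 —(−1)→ 3
3 —HB3→ 3 —bump→ 4 = 4 —(−1)→ 3

3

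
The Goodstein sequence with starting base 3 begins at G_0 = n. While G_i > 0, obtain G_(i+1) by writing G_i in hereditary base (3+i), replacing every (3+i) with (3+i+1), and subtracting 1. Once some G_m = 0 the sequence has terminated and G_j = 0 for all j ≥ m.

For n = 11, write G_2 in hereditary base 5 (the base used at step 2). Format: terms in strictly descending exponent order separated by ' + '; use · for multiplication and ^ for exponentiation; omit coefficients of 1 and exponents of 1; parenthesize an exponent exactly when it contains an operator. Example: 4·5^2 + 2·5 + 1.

5^2

step 0: 11 = 3^2 + 2; sub 4 for 3: 4^2 + 2; = 18; G_1 = 18−1 = 17
step 1: 17 = 4^2 + 1; sub 5 for 4: 5^2 + 1; = 26; G_2 = 26−1 = 25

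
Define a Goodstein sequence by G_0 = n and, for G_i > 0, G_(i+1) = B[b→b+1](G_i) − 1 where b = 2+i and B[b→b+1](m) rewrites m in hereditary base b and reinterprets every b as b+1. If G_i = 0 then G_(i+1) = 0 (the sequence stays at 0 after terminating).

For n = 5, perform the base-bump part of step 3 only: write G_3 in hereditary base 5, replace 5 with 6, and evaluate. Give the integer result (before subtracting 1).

(0) 5|_2 = 2^2 + 1 ↦ 3^3 + 1|_3 = 28 ⇒ 27
(1) 27|_3 = 3^3 ↦ 4^4|_4 = 256 ⇒ 255
(2) 255|_4 = 3·4^3 + 3·4^2 + 3·4 + 3 ↦ 3·5^3 + 3·5^2 + 3·5 + 3|_5 = 468 ⇒ 467

776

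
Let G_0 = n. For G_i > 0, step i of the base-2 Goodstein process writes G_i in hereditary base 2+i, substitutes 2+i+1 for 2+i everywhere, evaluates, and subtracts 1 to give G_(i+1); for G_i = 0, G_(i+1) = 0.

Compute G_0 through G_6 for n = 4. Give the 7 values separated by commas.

i=0: 4 = 2^2 (b=2); 2→3: 3^3 = 27; 27−1 = 26
i=1: 26 = 2·3^2 + 2·3 + 2 (b=3); 3→4: 2·4^2 + 2·4 + 2 = 42; 42−1 = 41
i=2: 41 = 2·4^2 + 2·4 + 1 (b=4); 4→5: 2·5^2 + 2·5 + 1 = 61; 61−1 = 60
i=3: 60 = 2·5^2 + 2·5 (b=5); 5→6: 2·6^2 + 2·6 = 84; 84−1 = 83
i=4: 83 = 2·6^2 + 6 + 5 (b=6); 6→7: 2·7^2 + 7 + 5 = 110; 110−1 = 109
i=5: 109 = 2·7^2 + 7 + 4 (b=7); 7→8: 2·8^2 + 8 + 4 = 140; 140−1 = 139

4, 26, 41, 60, 83, 109, 139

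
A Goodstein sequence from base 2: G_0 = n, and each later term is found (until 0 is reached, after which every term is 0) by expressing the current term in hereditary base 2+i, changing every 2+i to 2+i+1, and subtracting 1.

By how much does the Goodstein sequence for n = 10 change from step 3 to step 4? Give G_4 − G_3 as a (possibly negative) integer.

264310

step 0: 10 = 2^(2 + 1) + 2; sub 3 for 2: 3^(3 + 1) + 3; = 84; G_1 = 84−1 = 83
step 1: 83 = 3^(3 + 1) + 2; sub 4 for 3: 4^(4 + 1) + 2; = 1026; G_2 = 1026−1 = 1025
step 2: 1025 = 4^(4 + 1) + 1; sub 5 for 4: 5^(5 + 1) + 1; = 15626; G_3 = 15626−1 = 15625
step 3: 15625 = 5^(5 + 1); sub 6 for 5: 6^(6 + 1); = 279936; G_4 = 279936−1 = 279935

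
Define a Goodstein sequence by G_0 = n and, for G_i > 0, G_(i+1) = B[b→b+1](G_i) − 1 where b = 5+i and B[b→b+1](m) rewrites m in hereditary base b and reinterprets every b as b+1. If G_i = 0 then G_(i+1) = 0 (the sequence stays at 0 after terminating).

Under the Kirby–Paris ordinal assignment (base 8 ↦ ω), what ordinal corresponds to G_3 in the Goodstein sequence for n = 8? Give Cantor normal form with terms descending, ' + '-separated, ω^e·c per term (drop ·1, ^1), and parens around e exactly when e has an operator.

ω

G_0=8  [base 5] 5 + 3  →[5↦6]→  6 + 3 = 9  −1 ⇒ G_1=8
G_1=8  [base 6] 6 + 2  →[6↦7]→  7 + 2 = 9  −1 ⇒ G_2=8
G_2=8  [base 7] 7 + 1  →[7↦8]→  8 + 1 = 9  −1 ⇒ G_3=8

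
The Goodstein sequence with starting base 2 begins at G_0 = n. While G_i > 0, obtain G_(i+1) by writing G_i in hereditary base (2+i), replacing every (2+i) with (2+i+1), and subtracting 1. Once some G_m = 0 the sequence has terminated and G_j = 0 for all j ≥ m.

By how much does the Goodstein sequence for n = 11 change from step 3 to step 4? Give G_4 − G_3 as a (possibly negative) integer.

264310

(0) 11|_2 = 2^(2 + 1) + 2 + 1 ↦ 3^(3 + 1) + 3 + 1|_3 = 85 ⇒ 84
(1) 84|_3 = 3^(3 + 1) + 3 ↦ 4^(4 + 1) + 4|_4 = 1028 ⇒ 1027
(2) 1027|_4 = 4^(4 + 1) + 3 ↦ 5^(5 + 1) + 3|_5 = 15628 ⇒ 15627
(3) 15627|_5 = 5^(5 + 1) + 2 ↦ 6^(6 + 1) + 2|_6 = 279938 ⇒ 279937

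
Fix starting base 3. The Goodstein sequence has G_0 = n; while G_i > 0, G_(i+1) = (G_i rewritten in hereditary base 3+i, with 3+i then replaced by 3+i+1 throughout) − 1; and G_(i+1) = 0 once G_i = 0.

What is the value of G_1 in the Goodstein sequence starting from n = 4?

i=0: 4 = 3 + 1 (b=3); 3→4: 4 + 1 = 5; 5−1 = 4
i=1: 4 = 4 (b=4); 4→5: 5 = 5; 5−1 = 4

4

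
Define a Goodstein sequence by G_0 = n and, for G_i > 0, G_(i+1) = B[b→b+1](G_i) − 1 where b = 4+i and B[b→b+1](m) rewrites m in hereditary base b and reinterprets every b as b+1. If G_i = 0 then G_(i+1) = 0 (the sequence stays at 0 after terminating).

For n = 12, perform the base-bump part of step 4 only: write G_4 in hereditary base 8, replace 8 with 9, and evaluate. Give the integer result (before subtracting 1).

base 4: 12 = 3·4; at 5: 3·5 = 15; next = 14
base 5: 14 = 2·5 + 4; at 6: 2·6 + 4 = 16; next = 15
base 6: 15 = 2·6 + 3; at 7: 2·7 + 3 = 17; next = 16
base 7: 16 = 2·7 + 2; at 8: 2·8 + 2 = 18; next = 17
base 8: 17 = 2·8 + 1; at 9: 2·9 + 1 = 19; next = 18

19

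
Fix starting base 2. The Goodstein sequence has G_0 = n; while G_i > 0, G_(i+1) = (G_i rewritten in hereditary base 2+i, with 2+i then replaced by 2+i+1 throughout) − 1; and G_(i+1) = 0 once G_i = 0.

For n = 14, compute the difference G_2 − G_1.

i=0: 14 = 2^(2 + 1) + 2^2 + 2 (b=2); 2→3: 3^(3 + 1) + 3^3 + 3 = 111; 111−1 = 110
i=1: 110 = 3^(3 + 1) + 3^3 + 2 (b=3); 3→4: 4^(4 + 1) + 4^4 + 2 = 1282; 1282−1 = 1281

1171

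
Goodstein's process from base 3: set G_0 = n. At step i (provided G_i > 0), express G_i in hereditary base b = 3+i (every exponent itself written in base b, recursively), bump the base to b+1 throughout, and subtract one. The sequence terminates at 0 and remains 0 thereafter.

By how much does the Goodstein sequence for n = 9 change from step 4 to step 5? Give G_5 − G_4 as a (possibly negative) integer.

2

G_0 = 9. HB_3(9) = 3^2. Bump = 16. G_1 = 15.
G_1 = 15. HB_4(15) = 3·4 + 3. Bump = 18. G_2 = 17.
G_2 = 17. HB_5(17) = 3·5 + 2. Bump = 20. G_3 = 19.
G_3 = 19. HB_6(19) = 3·6 + 1. Bump = 22. G_4 = 21.
G_4 = 21. HB_7(21) = 3·7. Bump = 24. G_5 = 23.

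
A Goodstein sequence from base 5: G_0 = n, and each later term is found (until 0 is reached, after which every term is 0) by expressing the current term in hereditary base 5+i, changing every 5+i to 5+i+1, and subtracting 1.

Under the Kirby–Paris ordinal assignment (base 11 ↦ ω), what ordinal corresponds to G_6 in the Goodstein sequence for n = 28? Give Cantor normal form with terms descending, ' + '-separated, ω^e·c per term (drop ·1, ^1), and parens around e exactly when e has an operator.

base 5: 28 = 5^2 + 3; at 6: 6^2 + 3 = 39; next = 38
base 6: 38 = 6^2 + 2; at 7: 7^2 + 2 = 51; next = 50
base 7: 50 = 7^2 + 1; at 8: 8^2 + 1 = 65; next = 64
base 8: 64 = 8^2; at 9: 9^2 = 81; next = 80
base 9: 80 = 8·9 + 8; at 10: 8·10 + 8 = 88; next = 87
base 10: 87 = 8·10 + 7; at 11: 8·11 + 7 = 95; next = 94
base 11: 94 = 8·11 + 6; at 12: 8·12 + 6 = 102; next = 101

ω·8 + 6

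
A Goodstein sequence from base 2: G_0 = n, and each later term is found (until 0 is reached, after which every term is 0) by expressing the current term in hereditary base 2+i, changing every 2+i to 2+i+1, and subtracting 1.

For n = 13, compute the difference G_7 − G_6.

G_0 = 13. HB_2(13) = 2^(2 + 1) + 2^2 + 1. Bump = 109. G_1 = 108.
G_1 = 108. HB_3(108) = 3^(3 + 1) + 3^3. Bump = 1280. G_2 = 1279.
G_2 = 1279. HB_4(1279) = 4^(4 + 1) + 3·4^3 + 3·4^2 + 3·4 + 3. Bump = 16093. G_3 = 16092.
G_3 = 16092. HB_5(16092) = 5^(5 + 1) + 3·5^3 + 3·5^2 + 3·5 + 2. Bump = 280712. G_4 = 280711.
G_4 = 280711. HB_6(280711) = 6^(6 + 1) + 3·6^3 + 3·6^2 + 3·6 + 1. Bump = 5765999. G_5 = 5765998.
G_5 = 5765998. HB_7(5765998) = 7^(7 + 1) + 3·7^3 + 3·7^2 + 3·7. Bump = 134219480. G_6 = 134219479.
G_6 = 134219479. HB_8(134219479) = 8^(8 + 1) + 3·8^3 + 3·8^2 + 2·8 + 7. Bump = 3486786856. G_7 = 3486786855.

3352567376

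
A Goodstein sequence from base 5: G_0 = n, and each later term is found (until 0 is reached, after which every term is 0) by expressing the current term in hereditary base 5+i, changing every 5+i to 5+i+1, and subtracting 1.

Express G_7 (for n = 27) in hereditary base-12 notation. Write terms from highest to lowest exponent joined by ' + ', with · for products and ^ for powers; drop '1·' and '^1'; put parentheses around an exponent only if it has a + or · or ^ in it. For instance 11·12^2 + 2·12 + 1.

7·12 + 3

(0) 27|_5 = 5^2 + 2 ↦ 6^2 + 2|_6 = 38 ⇒ 37
(1) 37|_6 = 6^2 + 1 ↦ 7^2 + 1|_7 = 50 ⇒ 49
(2) 49|_7 = 7^2 ↦ 8^2|_8 = 64 ⇒ 63
(3) 63|_8 = 7·8 + 7 ↦ 7·9 + 7|_9 = 70 ⇒ 69
(4) 69|_9 = 7·9 + 6 ↦ 7·10 + 6|_10 = 76 ⇒ 75
(5) 75|_10 = 7·10 + 5 ↦ 7·11 + 5|_11 = 82 ⇒ 81
(6) 81|_11 = 7·11 + 4 ↦ 7·12 + 4|_12 = 88 ⇒ 87
(7) 87|_12 = 7·12 + 3 ↦ 7·13 + 3|_13 = 94 ⇒ 93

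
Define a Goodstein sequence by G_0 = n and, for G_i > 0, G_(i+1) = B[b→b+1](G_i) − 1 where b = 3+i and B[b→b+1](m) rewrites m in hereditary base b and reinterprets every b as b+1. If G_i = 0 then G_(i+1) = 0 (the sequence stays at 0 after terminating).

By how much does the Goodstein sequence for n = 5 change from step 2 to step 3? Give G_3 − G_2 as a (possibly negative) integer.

5 —HB3→ 3 + 2 —bump→ 4 + 2 = 6 —(−1)→ 5
5 —HB4→ 4 + 1 —bump→ 5 + 1 = 6 —(−1)→ 5
5 —HB5→ 5 —bump→ 6 = 6 —(−1)→ 5

0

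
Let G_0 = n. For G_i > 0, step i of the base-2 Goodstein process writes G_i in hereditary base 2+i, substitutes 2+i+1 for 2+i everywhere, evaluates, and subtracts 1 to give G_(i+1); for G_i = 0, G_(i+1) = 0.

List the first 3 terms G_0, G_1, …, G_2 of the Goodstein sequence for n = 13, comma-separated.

13, 108, 1279

13 —HB2→ 2^(2 + 1) + 2^2 + 1 —bump→ 3^(3 + 1) + 3^3 + 1 = 109 —(−1)→ 108
108 —HB3→ 3^(3 + 1) + 3^3 —bump→ 4^(4 + 1) + 4^4 = 1280 —(−1)→ 1279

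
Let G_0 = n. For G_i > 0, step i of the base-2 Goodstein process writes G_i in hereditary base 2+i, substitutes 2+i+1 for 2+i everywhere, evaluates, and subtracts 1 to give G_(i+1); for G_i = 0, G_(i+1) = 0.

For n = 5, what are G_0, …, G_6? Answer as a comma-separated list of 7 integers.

5, 27, 255, 467, 775, 1197, 1751

G_0 = 5. HB_2(5) = 2^2 + 1. Bump = 28. G_1 = 27.
G_1 = 27. HB_3(27) = 3^3. Bump = 256. G_2 = 255.
G_2 = 255. HB_4(255) = 3·4^3 + 3·4^2 + 3·4 + 3. Bump = 468. G_3 = 467.
G_3 = 467. HB_5(467) = 3·5^3 + 3·5^2 + 3·5 + 2. Bump = 776. G_4 = 775.
G_4 = 775. HB_6(775) = 3·6^3 + 3·6^2 + 3·6 + 1. Bump = 1198. G_5 = 1197.
G_5 = 1197. HB_7(1197) = 3·7^3 + 3·7^2 + 3·7. Bump = 1752. G_6 = 1751.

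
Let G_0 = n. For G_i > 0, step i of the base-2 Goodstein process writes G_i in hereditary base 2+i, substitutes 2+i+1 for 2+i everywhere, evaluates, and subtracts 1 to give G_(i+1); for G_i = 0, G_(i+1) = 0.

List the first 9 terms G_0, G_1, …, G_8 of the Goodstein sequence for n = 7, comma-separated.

7, 30, 259, 3127, 46657, 823543, 16777215, 37665879, 77777775

G_0 = 7. HB_2(7) = 2^2 + 2 + 1. Bump = 31. G_1 = 30.
G_1 = 30. HB_3(30) = 3^3 + 3. Bump = 260. G_2 = 259.
G_2 = 259. HB_4(259) = 4^4 + 3. Bump = 3128. G_3 = 3127.
G_3 = 3127. HB_5(3127) = 5^5 + 2. Bump = 46658. G_4 = 46657.
G_4 = 46657. HB_6(46657) = 6^6 + 1. Bump = 823544. G_5 = 823543.
G_5 = 823543. HB_7(823543) = 7^7. Bump = 16777216. G_6 = 16777215.
G_6 = 16777215. HB_8(16777215) = 7·8^7 + 7·8^6 + 7·8^5 + 7·8^4 + 7·8^3 + 7·8^2 + 7·8 + 7. Bump = 37665880. G_7 = 37665879.
G_7 = 37665879. HB_9(37665879) = 7·9^7 + 7·9^6 + 7·9^5 + 7·9^4 + 7·9^3 + 7·9^2 + 7·9 + 6. Bump = 77777776. G_8 = 77777775.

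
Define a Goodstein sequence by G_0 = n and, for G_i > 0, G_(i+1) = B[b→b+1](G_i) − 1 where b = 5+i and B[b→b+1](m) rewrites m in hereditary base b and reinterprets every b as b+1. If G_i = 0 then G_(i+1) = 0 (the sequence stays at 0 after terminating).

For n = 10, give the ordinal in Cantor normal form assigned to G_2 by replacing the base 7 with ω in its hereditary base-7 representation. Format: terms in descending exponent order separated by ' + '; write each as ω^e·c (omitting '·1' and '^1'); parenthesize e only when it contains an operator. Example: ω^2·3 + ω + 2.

(0) 10|_5 = 2·5 ↦ 2·6|_6 = 12 ⇒ 11
(1) 11|_6 = 6 + 5 ↦ 7 + 5|_7 = 12 ⇒ 11
(2) 11|_7 = 7 + 4 ↦ 8 + 4|_8 = 12 ⇒ 11

ω + 4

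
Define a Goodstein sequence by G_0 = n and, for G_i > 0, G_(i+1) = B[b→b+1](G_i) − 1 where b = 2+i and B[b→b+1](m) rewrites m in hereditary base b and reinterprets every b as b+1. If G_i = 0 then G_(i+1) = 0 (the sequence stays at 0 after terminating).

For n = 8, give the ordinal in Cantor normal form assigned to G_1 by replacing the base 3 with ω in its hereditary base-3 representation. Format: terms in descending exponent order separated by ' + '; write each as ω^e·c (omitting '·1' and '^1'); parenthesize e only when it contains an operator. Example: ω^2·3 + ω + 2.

base 2: 8 = 2^(2 + 1); at 3: 3^(3 + 1) = 81; next = 80
base 3: 80 = 2·3^3 + 2·3^2 + 2·3 + 2; at 4: 2·4^4 + 2·4^2 + 2·4 + 2 = 554; next = 553

ω^ω·2 + ω^2·2 + ω·2 + 2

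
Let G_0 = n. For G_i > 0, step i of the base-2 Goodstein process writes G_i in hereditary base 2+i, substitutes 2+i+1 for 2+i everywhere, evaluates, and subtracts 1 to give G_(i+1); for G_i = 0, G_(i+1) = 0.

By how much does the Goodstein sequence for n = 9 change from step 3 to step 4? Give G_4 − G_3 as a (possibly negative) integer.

130901

base 2: 9 = 2^(2 + 1) + 1; at 3: 3^(3 + 1) + 1 = 82; next = 81
base 3: 81 = 3^(3 + 1); at 4: 4^(4 + 1) = 1024; next = 1023
base 4: 1023 = 3·4^4 + 3·4^3 + 3·4^2 + 3·4 + 3; at 5: 3·5^5 + 3·5^3 + 3·5^2 + 3·5 + 3 = 9843; next = 9842
base 5: 9842 = 3·5^5 + 3·5^3 + 3·5^2 + 3·5 + 2; at 6: 3·6^6 + 3·6^3 + 3·6^2 + 3·6 + 2 = 140744; next = 140743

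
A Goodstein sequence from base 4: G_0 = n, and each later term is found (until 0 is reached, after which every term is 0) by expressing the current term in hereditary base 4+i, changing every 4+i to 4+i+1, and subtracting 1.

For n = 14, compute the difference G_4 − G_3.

1

step 0: 14 = 3·4 + 2; sub 5 for 4: 3·5 + 2; = 17; G_1 = 17−1 = 16
step 1: 16 = 3·5 + 1; sub 6 for 5: 3·6 + 1; = 19; G_2 = 19−1 = 18
step 2: 18 = 3·6; sub 7 for 6: 3·7; = 21; G_3 = 21−1 = 20
step 3: 20 = 2·7 + 6; sub 8 for 7: 2·8 + 6; = 22; G_4 = 22−1 = 21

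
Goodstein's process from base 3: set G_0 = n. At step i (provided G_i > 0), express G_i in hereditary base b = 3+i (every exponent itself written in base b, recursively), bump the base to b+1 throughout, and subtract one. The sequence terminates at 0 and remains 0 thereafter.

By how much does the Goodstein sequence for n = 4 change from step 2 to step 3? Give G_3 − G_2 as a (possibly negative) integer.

(0) 4|_3 = 3 + 1 ↦ 4 + 1|_4 = 5 ⇒ 4
(1) 4|_4 = 4 ↦ 5|_5 = 5 ⇒ 4
(2) 4|_5 = 4 ↦ 4|_6 = 4 ⇒ 3

-1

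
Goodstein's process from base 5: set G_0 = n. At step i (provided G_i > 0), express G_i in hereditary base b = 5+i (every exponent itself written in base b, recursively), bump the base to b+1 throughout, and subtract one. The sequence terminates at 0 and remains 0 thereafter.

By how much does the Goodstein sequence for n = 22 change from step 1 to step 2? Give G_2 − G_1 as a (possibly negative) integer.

3

G_0 = 22. HB_5(22) = 4·5 + 2. Bump = 26. G_1 = 25.
G_1 = 25. HB_6(25) = 4·6 + 1. Bump = 29. G_2 = 28.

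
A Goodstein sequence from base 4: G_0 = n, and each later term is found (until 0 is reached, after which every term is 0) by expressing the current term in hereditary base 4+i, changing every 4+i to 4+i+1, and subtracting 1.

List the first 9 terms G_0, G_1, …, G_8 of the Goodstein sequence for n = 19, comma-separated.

19, 27, 37, 49, 63, 69, 75, 81, 87

base 4: 19 = 4^2 + 3; at 5: 5^2 + 3 = 28; next = 27
base 5: 27 = 5^2 + 2; at 6: 6^2 + 2 = 38; next = 37
base 6: 37 = 6^2 + 1; at 7: 7^2 + 1 = 50; next = 49
base 7: 49 = 7^2; at 8: 8^2 = 64; next = 63
base 8: 63 = 7·8 + 7; at 9: 7·9 + 7 = 70; next = 69
base 9: 69 = 7·9 + 6; at 10: 7·10 + 6 = 76; next = 75
base 10: 75 = 7·10 + 5; at 11: 7·11 + 5 = 82; next = 81
base 11: 81 = 7·11 + 4; at 12: 7·12 + 4 = 88; next = 87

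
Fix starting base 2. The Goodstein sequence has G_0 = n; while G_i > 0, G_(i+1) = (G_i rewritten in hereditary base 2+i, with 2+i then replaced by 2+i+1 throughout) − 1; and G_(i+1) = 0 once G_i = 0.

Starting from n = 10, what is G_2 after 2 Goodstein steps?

1025

i=0: 10 = 2^(2 + 1) + 2 (b=2); 2→3: 3^(3 + 1) + 3 = 84; 84−1 = 83
i=1: 83 = 3^(3 + 1) + 2 (b=3); 3→4: 4^(4 + 1) + 2 = 1026; 1026−1 = 1025
i=2: 1025 = 4^(4 + 1) + 1 (b=4); 4→5: 5^(5 + 1) + 1 = 15626; 15626−1 = 15625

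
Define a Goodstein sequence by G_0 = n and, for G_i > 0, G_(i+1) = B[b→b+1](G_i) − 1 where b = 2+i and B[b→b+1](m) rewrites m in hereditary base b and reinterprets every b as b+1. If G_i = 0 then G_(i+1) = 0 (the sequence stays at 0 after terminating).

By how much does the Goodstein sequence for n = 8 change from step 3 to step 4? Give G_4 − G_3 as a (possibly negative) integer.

8 —HB2→ 2^(2 + 1) —bump→ 3^(3 + 1) = 81 —(−1)→ 80
80 —HB3→ 2·3^3 + 2·3^2 + 2·3 + 2 —bump→ 2·4^4 + 2·4^2 + 2·4 + 2 = 554 —(−1)→ 553
553 —HB4→ 2·4^4 + 2·4^2 + 2·4 + 1 —bump→ 2·5^5 + 2·5^2 + 2·5 + 1 = 6311 —(−1)→ 6310
6310 —HB5→ 2·5^5 + 2·5^2 + 2·5 —bump→ 2·6^6 + 2·6^2 + 2·6 = 93396 —(−1)→ 93395

87085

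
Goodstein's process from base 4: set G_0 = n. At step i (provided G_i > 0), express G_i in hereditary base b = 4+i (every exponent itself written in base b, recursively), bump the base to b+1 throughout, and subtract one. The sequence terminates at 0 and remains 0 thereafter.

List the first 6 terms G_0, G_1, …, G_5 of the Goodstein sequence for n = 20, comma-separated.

20, 29, 39, 51, 65, 81

G_0=20  [base 4] 4^2 + 4  →[4↦5]→  5^2 + 5 = 30  −1 ⇒ G_1=29
G_1=29  [base 5] 5^2 + 4  →[5↦6]→  6^2 + 4 = 40  −1 ⇒ G_2=39
G_2=39  [base 6] 6^2 + 3  →[6↦7]→  7^2 + 3 = 52  −1 ⇒ G_3=51
G_3=51  [base 7] 7^2 + 2  →[7↦8]→  8^2 + 2 = 66  −1 ⇒ G_4=65
G_4=65  [base 8] 8^2 + 1  →[8↦9]→  9^2 + 1 = 82  −1 ⇒ G_5=81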